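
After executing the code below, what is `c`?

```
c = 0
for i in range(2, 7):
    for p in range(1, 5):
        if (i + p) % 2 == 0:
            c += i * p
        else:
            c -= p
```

80

i=2,p=1: odd sum, c = 0-1 = -1
i=2,p=2: even sum, c = (-1)+4 = 3
i=2,p=3: odd sum, c = 3-3 = 0
i=2,p=4: even sum, c = 0+8 = 8
i=3,p=1: even sum, c = 8+3 = 11
i=3,p=2: odd sum, c = 11-2 = 9
i=3,p=3: even sum, c = 9+9 = 18
i=3,p=4: odd sum, c = 18-4 = 14
i=4,p=1: odd sum, c = 14-1 = 13
i=4,p=2: even sum, c = 13+8 = 21
i=4,p=3: odd sum, c = 21-3 = 18
i=4,p=4: even sum, c = 18+16 = 34
i=5,p=1: even sum, c = 34+5 = 39
i=5,p=2: odd sum, c = 39-2 = 37
i=5,p=3: even sum, c = 37+15 = 52
i=5,p=4: odd sum, c = 52-4 = 48
i=6,p=1: odd sum, c = 48-1 = 47
i=6,p=2: even sum, c = 47+12 = 59
i=6,p=3: odd sum, c = 59-3 = 56
i=6,p=4: even sum, c = 56+24 = 80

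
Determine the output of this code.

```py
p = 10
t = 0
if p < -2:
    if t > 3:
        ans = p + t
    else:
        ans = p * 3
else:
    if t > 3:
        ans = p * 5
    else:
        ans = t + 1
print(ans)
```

p=10, t=0
p < -2 is False; t > 3 is False
→ ans = t + 1 = 1

1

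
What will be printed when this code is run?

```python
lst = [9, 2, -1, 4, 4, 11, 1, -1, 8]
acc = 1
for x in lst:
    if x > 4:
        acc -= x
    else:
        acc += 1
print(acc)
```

x=9: >4, acc = 1-9 = -8
x=2: not >4, acc = (-8)+1 = -7
x=-1: not >4, acc = (-7)+1 = -6
x=4: not >4, acc = (-6)+1 = -5
x=4: not >4, acc = (-5)+1 = -4
x=11: >4, acc = (-4)-11 = -15
x=1: not >4, acc = (-15)+1 = -14
x=-1: not >4, acc = (-14)+1 = -13
x=8: >4, acc = (-13)-8 = -21

-21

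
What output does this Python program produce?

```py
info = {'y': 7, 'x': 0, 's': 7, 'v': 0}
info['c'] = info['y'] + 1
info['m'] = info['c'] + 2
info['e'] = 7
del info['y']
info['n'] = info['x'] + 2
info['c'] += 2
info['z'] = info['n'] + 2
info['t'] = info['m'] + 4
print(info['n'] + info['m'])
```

info['c'] = info['y']+1 = 8 → {'y': 7, 'x': 0, 's': 7, 'v': 0, 'c': 8}
info['m'] = info['c']+2 = 10 → {'y': 7, 'x': 0, 's': 7, 'v': 0, 'c': 8, 'm': 10}
info['e'] = 7 → {'y': 7, 'x': 0, 's': 7, 'v': 0, 'c': 8, 'm': 10, 'e': 7}
del 'y' → {'x': 0, 's': 7, 'v': 0, 'c': 8, 'm': 10, 'e': 7}
info['n'] = info['x']+2 = 2 → {'x': 0, 's': 7, 'v': 0, 'c': 8, 'm': 10, 'e': 7, 'n': 2}
info['c'] = 8+2 = 10 → {'x': 0, 's': 7, 'v': 0, 'c': 10, 'm': 10, 'e': 7, 'n': 2}
info['z'] = info['n']+2 = 4 → {'x': 0, 's': 7, 'v': 0, 'c': 10, 'm': 10, 'e': 7, 'n': 2, 'z': 4}
info['t'] = info['m']+4 = 14 → {'x': 0, 's': 7, 'v': 0, 'c': 10, 'm': 10, 'e': 7, 'n': 2, 'z': 4, 't': 14}
info['n']+info['m'] = 2+10 = 12

12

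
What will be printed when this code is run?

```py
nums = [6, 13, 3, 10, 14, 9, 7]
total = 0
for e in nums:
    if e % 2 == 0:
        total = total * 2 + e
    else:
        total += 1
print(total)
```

e=6: even, total = 0*2+6 = 6
e=13: not even, total = 6+1 = 7
e=3: not even, total = 7+1 = 8
e=10: even, total = 8*2+10 = 26
e=14: even, total = 26*2+14 = 66
e=9: not even, total = 66+1 = 67
e=7: not even, total = 67+1 = 68

68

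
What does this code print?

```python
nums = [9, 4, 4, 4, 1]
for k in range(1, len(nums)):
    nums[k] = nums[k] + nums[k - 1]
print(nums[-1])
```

22

k=1: nums[1] = 4+9 = 13 → [9, 13, 4, 4, 1]
k=2: nums[2] = 4+13 = 17 → [9, 13, 17, 4, 1]
k=3: nums[3] = 4+17 = 21 → [9, 13, 17, 21, 1]
k=4: nums[4] = 1+21 = 22 → [9, 13, 17, 21, 22]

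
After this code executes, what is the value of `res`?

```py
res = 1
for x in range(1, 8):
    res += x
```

29

x=1: res = 1+1 = 2
x=2: res = 2+2 = 4
x=3: res = 4+3 = 7
x=4: res = 7+4 = 11
x=5: res = 11+5 = 16
x=6: res = 16+6 = 22
x=7: res = 22+7 = 29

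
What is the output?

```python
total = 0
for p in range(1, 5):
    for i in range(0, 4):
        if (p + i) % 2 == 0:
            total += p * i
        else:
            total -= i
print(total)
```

16

p=1,i=0: odd sum, total = 0-0 = 0
p=1,i=1: even sum, total = 0+1 = 1
p=1,i=2: odd sum, total = 1-2 = -1
p=1,i=3: even sum, total = (-1)+3 = 2
p=2,i=0: even sum, total = 2+0 = 2
p=2,i=1: odd sum, total = 2-1 = 1
p=2,i=2: even sum, total = 1+4 = 5
p=2,i=3: odd sum, total = 5-3 = 2
p=3,i=0: odd sum, total = 2-0 = 2
p=3,i=1: even sum, total = 2+3 = 5
p=3,i=2: odd sum, total = 5-2 = 3
p=3,i=3: even sum, total = 3+9 = 12
p=4,i=0: even sum, total = 12+0 = 12
p=4,i=1: odd sum, total = 12-1 = 11
p=4,i=2: even sum, total = 11+8 = 19
p=4,i=3: odd sum, total = 19-3 = 16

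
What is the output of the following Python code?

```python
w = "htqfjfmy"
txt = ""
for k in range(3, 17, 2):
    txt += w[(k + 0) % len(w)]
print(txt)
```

k=3: add w[3]='f' → 'f'
k=5: add w[5]='f' → 'ff'
k=7: add w[7]='y' → 'ffy'
k=9: add w[1]='t' → 'ffyt'
k=11: add w[3]='f' → 'ffytf'
k=13: add w[5]='f' → 'ffytff'
k=15: add w[7]='y' → 'ffytffy'

ffytffy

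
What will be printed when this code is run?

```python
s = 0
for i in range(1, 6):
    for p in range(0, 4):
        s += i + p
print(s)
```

90

i=1,p=0: s = 0+1 = 1
i=1,p=1: s = 1+2 = 3
i=1,p=2: s = 3+3 = 6
i=1,p=3: s = 6+4 = 10
i=2,p=0: s = 10+2 = 12
i=2,p=1: s = 12+3 = 15
i=2,p=2: s = 15+4 = 19
i=2,p=3: s = 19+5 = 24
i=3,p=0: s = 24+3 = 27
i=3,p=1: s = 27+4 = 31
i=3,p=2: s = 31+5 = 36
i=3,p=3: s = 36+6 = 42
i=4,p=0: s = 42+4 = 46
i=4,p=1: s = 46+5 = 51
i=4,p=2: s = 51+6 = 57
i=4,p=3: s = 57+7 = 64
i=5,p=0: s = 64+5 = 69
i=5,p=1: s = 69+6 = 75
i=5,p=2: s = 75+7 = 82
i=5,p=3: s = 82+8 = 90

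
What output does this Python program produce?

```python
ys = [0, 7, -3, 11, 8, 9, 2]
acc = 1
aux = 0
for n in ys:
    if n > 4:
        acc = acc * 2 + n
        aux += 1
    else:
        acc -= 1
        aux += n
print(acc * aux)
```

348

n=0: not >4, acc = 1-1 = 0; aux=0
n=7: >4, acc = 0*2+7 = 7; aux=1
n=-3: not >4, acc = 7-1 = 6; aux=-2
n=11: >4, acc = 6*2+11 = 23; aux=-1
n=8: >4, acc = 23*2+8 = 54; aux=0
n=9: >4, acc = 54*2+9 = 117; aux=1
n=2: not >4, acc = 117-1 = 116; aux=3
acc*aux = 116*3 = 348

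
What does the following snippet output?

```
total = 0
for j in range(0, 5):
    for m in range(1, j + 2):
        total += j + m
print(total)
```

j=0,m=1: total = 0+1 = 1
j=1,m=1: total = 1+2 = 3
j=1,m=2: total = 3+3 = 6
j=2,m=1: total = 6+3 = 9
j=2,m=2: total = 9+4 = 13
j=2,m=3: total = 13+5 = 18
j=3,m=1: total = 18+4 = 22
j=3,m=2: total = 22+5 = 27
j=3,m=3: total = 27+6 = 33
j=3,m=4: total = 33+7 = 40
j=4,m=1: total = 40+5 = 45
j=4,m=2: total = 45+6 = 51
j=4,m=3: total = 51+7 = 58
j=4,m=4: total = 58+8 = 66
j=4,m=5: total = 66+9 = 75

75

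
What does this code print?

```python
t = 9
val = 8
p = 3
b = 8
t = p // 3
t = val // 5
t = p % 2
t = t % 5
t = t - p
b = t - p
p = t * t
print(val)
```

t = 3//3 = 1
t = 8//5 = 1
t = 3%2 = 1
t = 1%5 = 1
t = 1-3 = -2
b = (-2)-3 = -5
p = (-2)*(-2) = 4

8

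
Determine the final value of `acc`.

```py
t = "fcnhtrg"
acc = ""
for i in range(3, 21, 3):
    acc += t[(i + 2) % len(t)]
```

'rctfhg'

i=3: add t[5]='r' → 'r'
i=6: add t[1]='c' → 'rc'
i=9: add t[4]='t' → 'rct'
i=12: add t[0]='f' → 'rctf'
i=15: add t[3]='h' → 'rctfh'
i=18: add t[6]='g' → 'rctfhg'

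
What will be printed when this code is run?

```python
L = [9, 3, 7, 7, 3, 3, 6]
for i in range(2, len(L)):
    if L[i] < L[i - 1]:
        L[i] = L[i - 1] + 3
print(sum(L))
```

65

i=2: 7>=3, unchanged → [9, 3, 7, 7, 3, 3, 6]
i=3: 7>=7, unchanged → [9, 3, 7, 7, 3, 3, 6]
i=4: 3<7, L[4] = 7+3 = 10 → [9, 3, 7, 7, 10, 3, 6]
i=5: 3<10, L[5] = 10+3 = 13 → [9, 3, 7, 7, 10, 13, 6]
i=6: 6<13, L[6] = 13+3 = 16 → [9, 3, 7, 7, 10, 13, 16]
sum = 65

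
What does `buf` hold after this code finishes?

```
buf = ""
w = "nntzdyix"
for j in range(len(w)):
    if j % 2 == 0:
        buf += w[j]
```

'ntdi'

j=0: add 'n' → 'n'
j=1: skip
j=2: add 't' → 'nt'
j=3: skip
j=4: add 'd' → 'ntd'
j=5: skip
j=6: add 'i' → 'ntdi'
j=7: skip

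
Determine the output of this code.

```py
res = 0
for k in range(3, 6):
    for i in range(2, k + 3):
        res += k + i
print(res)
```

123

k=3,i=2: res = 0+5 = 5
k=3,i=3: res = 5+6 = 11
k=3,i=4: res = 11+7 = 18
k=3,i=5: res = 18+8 = 26
k=4,i=2: res = 26+6 = 32
k=4,i=3: res = 32+7 = 39
k=4,i=4: res = 39+8 = 47
k=4,i=5: res = 47+9 = 56
k=4,i=6: res = 56+10 = 66
k=5,i=2: res = 66+7 = 73
k=5,i=3: res = 73+8 = 81
k=5,i=4: res = 81+9 = 90
k=5,i=5: res = 90+10 = 100
k=5,i=6: res = 100+11 = 111
k=5,i=7: res = 111+12 = 123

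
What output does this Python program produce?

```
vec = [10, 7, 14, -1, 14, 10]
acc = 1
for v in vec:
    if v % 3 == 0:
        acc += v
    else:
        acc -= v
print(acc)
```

v=10: not %3==0, acc = 1-10 = -9
v=7: not %3==0, acc = (-9)-7 = -16
v=14: not %3==0, acc = (-16)-14 = -30
v=-1: not %3==0, acc = (-30)-(-1) = -29
v=14: not %3==0, acc = (-29)-14 = -43
v=10: not %3==0, acc = (-43)-10 = -53

-53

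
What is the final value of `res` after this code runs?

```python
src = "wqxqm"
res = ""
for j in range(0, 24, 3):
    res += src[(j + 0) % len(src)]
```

j=0: add src[0]='w' → 'w'
j=3: add src[3]='q' → 'wq'
j=6: add src[1]='q' → 'wqq'
j=9: add src[4]='m' → 'wqqm'
j=12: add src[2]='x' → 'wqqmx'
j=15: add src[0]='w' → 'wqqmxw'
j=18: add src[3]='q' → 'wqqmxwq'
j=21: add src[1]='q' → 'wqqmxwqq'

'wqqmxwqq'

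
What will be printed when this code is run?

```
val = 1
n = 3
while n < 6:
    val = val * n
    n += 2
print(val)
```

15

n=3: val = 1*3 = 3
n=5: val = 3*5 = 15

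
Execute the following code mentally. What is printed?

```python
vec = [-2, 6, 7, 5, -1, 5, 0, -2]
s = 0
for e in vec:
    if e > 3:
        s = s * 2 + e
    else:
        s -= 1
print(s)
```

e=-2: not >3, s = 0-1 = -1
e=6: >3, s = (-1)*2+6 = 4
e=7: >3, s = 4*2+7 = 15
e=5: >3, s = 15*2+5 = 35
e=-1: not >3, s = 35-1 = 34
e=5: >3, s = 34*2+5 = 73
e=0: not >3, s = 73-1 = 72
e=-2: not >3, s = 72-1 = 71

71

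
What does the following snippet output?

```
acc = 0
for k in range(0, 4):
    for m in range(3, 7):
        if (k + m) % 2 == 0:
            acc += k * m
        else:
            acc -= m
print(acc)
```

16

k=0,m=3: odd sum, acc = 0-3 = -3
k=0,m=4: even sum, acc = (-3)+0 = -3
k=0,m=5: odd sum, acc = (-3)-5 = -8
k=0,m=6: even sum, acc = (-8)+0 = -8
k=1,m=3: even sum, acc = (-8)+3 = -5
k=1,m=4: odd sum, acc = (-5)-4 = -9
k=1,m=5: even sum, acc = (-9)+5 = -4
k=1,m=6: odd sum, acc = (-4)-6 = -10
k=2,m=3: odd sum, acc = (-10)-3 = -13
k=2,m=4: even sum, acc = (-13)+8 = -5
k=2,m=5: odd sum, acc = (-5)-5 = -10
k=2,m=6: even sum, acc = (-10)+12 = 2
k=3,m=3: even sum, acc = 2+9 = 11
k=3,m=4: odd sum, acc = 11-4 = 7
k=3,m=5: even sum, acc = 7+15 = 22
k=3,m=6: odd sum, acc = 22-6 = 16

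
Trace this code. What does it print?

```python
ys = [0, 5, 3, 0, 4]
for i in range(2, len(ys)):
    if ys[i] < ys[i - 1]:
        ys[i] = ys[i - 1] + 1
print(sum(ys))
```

i=2: 3<5, ys[2] = 5+1 = 6 → [0, 5, 6, 0, 4]
i=3: 0<6, ys[3] = 6+1 = 7 → [0, 5, 6, 7, 4]
i=4: 4<7, ys[4] = 7+1 = 8 → [0, 5, 6, 7, 8]
sum = 26

26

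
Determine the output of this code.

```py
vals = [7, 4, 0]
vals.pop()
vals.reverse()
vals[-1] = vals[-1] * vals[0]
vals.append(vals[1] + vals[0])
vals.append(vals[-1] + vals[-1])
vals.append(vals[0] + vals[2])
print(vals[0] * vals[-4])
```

112

pop() removes 0 → [7, 4]
reverse → [4, 7]
vals[-1] = vals[-1]*vals[0] = 7*4 = 28 → [4, 28]
append vals[1]+vals[0] = 28+4 = 32 → [4, 28, 32]
append vals[-1]+vals[-1] = 32+32 = 64 → [4, 28, 32, 64]
append vals[0]+vals[2] = 4+32 = 36 → [4, 28, 32, 64, 36]
vals[0]*vals[-4] = 4*28 = 112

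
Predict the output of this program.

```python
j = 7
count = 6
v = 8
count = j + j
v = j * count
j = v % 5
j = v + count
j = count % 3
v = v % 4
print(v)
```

2

count = 7+7 = 14
v = 7*14 = 98
j = 98%5 = 3
j = 98+14 = 112
j = 14%3 = 2
v = 98%4 = 2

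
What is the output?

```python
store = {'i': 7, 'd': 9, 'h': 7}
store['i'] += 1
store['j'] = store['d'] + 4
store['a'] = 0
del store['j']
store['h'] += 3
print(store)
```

{'i': 8, 'd': 9, 'h': 10, 'a': 0}

store['i'] = 7+1 = 8 → {'i': 8, 'd': 9, 'h': 7}
store['j'] = store['d']+4 = 13 → {'i': 8, 'd': 9, 'h': 7, 'j': 13}
store['a'] = 0 → {'i': 8, 'd': 9, 'h': 7, 'j': 13, 'a': 0}
del 'j' → {'i': 8, 'd': 9, 'h': 7, 'a': 0}
store['h'] = 7+3 = 10 → {'i': 8, 'd': 9, 'h': 10, 'a': 0}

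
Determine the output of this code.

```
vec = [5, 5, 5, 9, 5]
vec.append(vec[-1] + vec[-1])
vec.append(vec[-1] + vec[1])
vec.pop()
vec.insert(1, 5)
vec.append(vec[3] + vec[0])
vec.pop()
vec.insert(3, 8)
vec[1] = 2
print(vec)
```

[5, 2, 5, 8, 5, 9, 5, 10]

append vec[-1]+vec[-1] = 5+5 = 10 → [5, 5, 5, 9, 5, 10]
append vec[-1]+vec[1] = 10+5 = 15 → [5, 5, 5, 9, 5, 10, 15]
pop() removes 15 → [5, 5, 5, 9, 5, 10]
insert 5 at 1 → [5, 5, 5, 5, 9, 5, 10]
append vec[3]+vec[0] = 5+5 = 10 → [5, 5, 5, 5, 9, 5, 10, 10]
pop() removes 10 → [5, 5, 5, 5, 9, 5, 10]
insert 8 at 3 → [5, 5, 5, 8, 5, 9, 5, 10]
vec[1] = 2 → [5, 2, 5, 8, 5, 9, 5, 10]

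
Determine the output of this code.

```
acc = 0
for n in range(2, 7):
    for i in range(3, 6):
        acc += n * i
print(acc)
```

240

n=2,i=3: acc = 0+6 = 6
n=2,i=4: acc = 6+8 = 14
n=2,i=5: acc = 14+10 = 24
n=3,i=3: acc = 24+9 = 33
n=3,i=4: acc = 33+12 = 45
n=3,i=5: acc = 45+15 = 60
n=4,i=3: acc = 60+12 = 72
n=4,i=4: acc = 72+16 = 88
n=4,i=5: acc = 88+20 = 108
n=5,i=3: acc = 108+15 = 123
n=5,i=4: acc = 123+20 = 143
n=5,i=5: acc = 143+25 = 168
n=6,i=3: acc = 168+18 = 186
n=6,i=4: acc = 186+24 = 210
n=6,i=5: acc = 210+30 = 240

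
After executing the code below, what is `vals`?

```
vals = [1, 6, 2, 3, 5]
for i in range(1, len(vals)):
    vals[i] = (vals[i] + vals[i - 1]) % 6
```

[1, 1, 3, 0, 5]

i=1: vals[1] = (6+1)%6 = 1 → [1, 1, 2, 3, 5]
i=2: vals[2] = (2+1)%6 = 3 → [1, 1, 3, 3, 5]
i=3: vals[3] = (3+3)%6 = 0 → [1, 1, 3, 0, 5]
i=4: vals[4] = (5+0)%6 = 5 → [1, 1, 3, 0, 5]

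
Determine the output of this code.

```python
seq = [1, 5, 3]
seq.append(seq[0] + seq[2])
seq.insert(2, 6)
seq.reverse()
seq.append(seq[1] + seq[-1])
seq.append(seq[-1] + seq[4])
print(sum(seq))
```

28

append seq[0]+seq[2] = 1+3 = 4 → [1, 5, 3, 4]
insert 6 at 2 → [1, 5, 6, 3, 4]
reverse → [4, 3, 6, 5, 1]
append seq[1]+seq[-1] = 3+1 = 4 → [4, 3, 6, 5, 1, 4]
append seq[-1]+seq[4] = 4+1 = 5 → [4, 3, 6, 5, 1, 4, 5]
sum = 28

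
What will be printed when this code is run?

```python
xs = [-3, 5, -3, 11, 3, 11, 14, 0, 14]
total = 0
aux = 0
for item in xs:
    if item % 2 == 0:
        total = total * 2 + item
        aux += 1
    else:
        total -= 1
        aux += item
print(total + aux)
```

49

item=-3: not even, total = 0-1 = -1; aux=-3
item=5: not even, total = (-1)-1 = -2; aux=2
item=-3: not even, total = (-2)-1 = -3; aux=-1
item=11: not even, total = (-3)-1 = -4; aux=10
item=3: not even, total = (-4)-1 = -5; aux=13
item=11: not even, total = (-5)-1 = -6; aux=24
item=14: even, total = (-6)*2+14 = 2; aux=25
item=0: even, total = 2*2+0 = 4; aux=26
item=14: even, total = 4*2+14 = 22; aux=27
total+aux = 22+27 = 49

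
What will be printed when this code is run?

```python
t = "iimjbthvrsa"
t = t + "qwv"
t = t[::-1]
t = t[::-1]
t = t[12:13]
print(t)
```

w

+ 'qwv' → 'iimjbthvrsaqwv'
reverse → 'vwqasrvhtbjmii'
reverse → 'iimjbthvrsaqwv'
slice [12:13] → 'w'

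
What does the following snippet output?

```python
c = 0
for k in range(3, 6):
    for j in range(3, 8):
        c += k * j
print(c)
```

300

k=3,j=3: c = 0+9 = 9
k=3,j=4: c = 9+12 = 21
k=3,j=5: c = 21+15 = 36
k=3,j=6: c = 36+18 = 54
k=3,j=7: c = 54+21 = 75
k=4,j=3: c = 75+12 = 87
k=4,j=4: c = 87+16 = 103
k=4,j=5: c = 103+20 = 123
k=4,j=6: c = 123+24 = 147
k=4,j=7: c = 147+28 = 175
k=5,j=3: c = 175+15 = 190
k=5,j=4: c = 190+20 = 210
k=5,j=5: c = 210+25 = 235
k=5,j=6: c = 235+30 = 265
k=5,j=7: c = 265+35 = 300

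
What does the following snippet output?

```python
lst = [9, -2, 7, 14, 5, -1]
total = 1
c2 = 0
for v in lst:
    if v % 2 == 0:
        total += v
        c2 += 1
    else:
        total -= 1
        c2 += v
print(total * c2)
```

v=9: not even, total = 1-1 = 0; c2=9
v=-2: even, total = 0+(-2) = -2; c2=10
v=7: not even, total = (-2)-1 = -3; c2=17
v=14: even, total = (-3)+14 = 11; c2=18
v=5: not even, total = 11-1 = 10; c2=23
v=-1: not even, total = 10-1 = 9; c2=22
total*c2 = 9*22 = 198

198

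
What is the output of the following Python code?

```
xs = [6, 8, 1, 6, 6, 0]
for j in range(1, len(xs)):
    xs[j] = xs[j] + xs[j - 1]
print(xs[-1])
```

j=1: xs[1] = 8+6 = 14 → [6, 14, 1, 6, 6, 0]
j=2: xs[2] = 1+14 = 15 → [6, 14, 15, 6, 6, 0]
j=3: xs[3] = 6+15 = 21 → [6, 14, 15, 21, 6, 0]
j=4: xs[4] = 6+21 = 27 → [6, 14, 15, 21, 27, 0]
j=5: xs[5] = 0+27 = 27 → [6, 14, 15, 21, 27, 27]

27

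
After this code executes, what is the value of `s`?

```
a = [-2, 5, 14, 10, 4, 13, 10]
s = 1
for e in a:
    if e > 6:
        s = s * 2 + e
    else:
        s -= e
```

e=-2: not >6, s = 1-(-2) = 3
e=5: not >6, s = 3-5 = -2
e=14: >6, s = (-2)*2+14 = 10
e=10: >6, s = 10*2+10 = 30
e=4: not >6, s = 30-4 = 26
e=13: >6, s = 26*2+13 = 65
e=10: >6, s = 65*2+10 = 140

140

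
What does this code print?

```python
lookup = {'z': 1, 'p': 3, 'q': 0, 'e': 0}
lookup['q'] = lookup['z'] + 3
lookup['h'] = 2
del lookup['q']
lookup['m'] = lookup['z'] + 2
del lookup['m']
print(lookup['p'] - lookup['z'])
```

2

lookup['q'] = lookup['z']+3 = 4 → {'z': 1, 'p': 3, 'q': 4, 'e': 0}
lookup['h'] = 2 → {'z': 1, 'p': 3, 'q': 4, 'e': 0, 'h': 2}
del 'q' → {'z': 1, 'p': 3, 'e': 0, 'h': 2}
lookup['m'] = lookup['z']+2 = 3 → {'z': 1, 'p': 3, 'e': 0, 'h': 2, 'm': 3}
del 'm' → {'z': 1, 'p': 3, 'e': 0, 'h': 2}
lookup['p']-lookup['z'] = 3-1 = 2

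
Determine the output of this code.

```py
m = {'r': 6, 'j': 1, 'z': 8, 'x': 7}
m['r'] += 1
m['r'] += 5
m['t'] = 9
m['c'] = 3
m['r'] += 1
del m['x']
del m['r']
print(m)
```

{'j': 1, 'z': 8, 't': 9, 'c': 3}

m['r'] = 6+1 = 7 → {'r': 7, 'j': 1, 'z': 8, 'x': 7}
m['r'] = 7+5 = 12 → {'r': 12, 'j': 1, 'z': 8, 'x': 7}
m['t'] = 9 → {'r': 12, 'j': 1, 'z': 8, 'x': 7, 't': 9}
m['c'] = 3 → {'r': 12, 'j': 1, 'z': 8, 'x': 7, 't': 9, 'c': 3}
m['r'] = 12+1 = 13 → {'r': 13, 'j': 1, 'z': 8, 'x': 7, 't': 9, 'c': 3}
del 'x' → {'r': 13, 'j': 1, 'z': 8, 't': 9, 'c': 3}
del 'r' → {'j': 1, 'z': 8, 't': 9, 'c': 3}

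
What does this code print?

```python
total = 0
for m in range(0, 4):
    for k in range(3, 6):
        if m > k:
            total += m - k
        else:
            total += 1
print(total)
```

12

m=0,k=3: not 0>3, total = 0+1 = 1
m=0,k=4: not 0>4, total = 1+1 = 2
m=0,k=5: not 0>5, total = 2+1 = 3
m=1,k=3: not 1>3, total = 3+1 = 4
m=1,k=4: not 1>4, total = 4+1 = 5
m=1,k=5: not 1>5, total = 5+1 = 6
m=2,k=3: not 2>3, total = 6+1 = 7
m=2,k=4: not 2>4, total = 7+1 = 8
m=2,k=5: not 2>5, total = 8+1 = 9
m=3,k=3: not 3>3, total = 9+1 = 10
m=3,k=4: not 3>4, total = 10+1 = 11
m=3,k=5: not 3>5, total = 11+1 = 12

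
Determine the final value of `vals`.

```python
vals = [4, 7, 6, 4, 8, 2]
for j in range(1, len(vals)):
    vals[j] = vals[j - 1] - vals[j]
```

j=1: vals[1] = 4-7 = -3 → [4, -3, 6, 4, 8, 2]
j=2: vals[2] = (-3)-6 = -9 → [4, -3, -9, 4, 8, 2]
j=3: vals[3] = (-9)-4 = -13 → [4, -3, -9, -13, 8, 2]
j=4: vals[4] = (-13)-8 = -21 → [4, -3, -9, -13, -21, 2]
j=5: vals[5] = (-21)-2 = -23 → [4, -3, -9, -13, -21, -23]

[4, -3, -9, -13, -21, -23]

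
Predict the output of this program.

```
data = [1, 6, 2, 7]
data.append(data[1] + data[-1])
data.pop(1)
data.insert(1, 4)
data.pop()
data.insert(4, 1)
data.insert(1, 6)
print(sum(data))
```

append data[1]+data[-1] = 6+7 = 13 → [1, 6, 2, 7, 13]
pop(1) removes 6 → [1, 2, 7, 13]
insert 4 at 1 → [1, 4, 2, 7, 13]
pop() removes 13 → [1, 4, 2, 7]
insert 1 at 4 → [1, 4, 2, 7, 1]
insert 6 at 1 → [1, 6, 4, 2, 7, 1]
sum = 21

21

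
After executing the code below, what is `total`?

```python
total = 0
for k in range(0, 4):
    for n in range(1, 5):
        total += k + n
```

k=0,n=1: total = 0+1 = 1
k=0,n=2: total = 1+2 = 3
k=0,n=3: total = 3+3 = 6
k=0,n=4: total = 6+4 = 10
k=1,n=1: total = 10+2 = 12
k=1,n=2: total = 12+3 = 15
k=1,n=3: total = 15+4 = 19
k=1,n=4: total = 19+5 = 24
k=2,n=1: total = 24+3 = 27
k=2,n=2: total = 27+4 = 31
k=2,n=3: total = 31+5 = 36
k=2,n=4: total = 36+6 = 42
k=3,n=1: total = 42+4 = 46
k=3,n=2: total = 46+5 = 51
k=3,n=3: total = 51+6 = 57
k=3,n=4: total = 57+7 = 64

64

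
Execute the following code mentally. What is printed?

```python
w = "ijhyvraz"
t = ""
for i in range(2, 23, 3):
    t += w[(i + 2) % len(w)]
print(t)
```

i=2: add w[4]='v' → 'v'
i=5: add w[7]='z' → 'vz'
i=8: add w[2]='h' → 'vzh'
i=11: add w[5]='r' → 'vzhr'
i=14: add w[0]='i' → 'vzhri'
i=17: add w[3]='y' → 'vzhriy'
i=20: add w[6]='a' → 'vzhriya'

vzhriya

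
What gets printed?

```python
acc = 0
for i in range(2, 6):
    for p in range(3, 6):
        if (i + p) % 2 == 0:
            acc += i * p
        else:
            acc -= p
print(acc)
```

i=2,p=3: odd sum, acc = 0-3 = -3
i=2,p=4: even sum, acc = (-3)+8 = 5
i=2,p=5: odd sum, acc = 5-5 = 0
i=3,p=3: even sum, acc = 0+9 = 9
i=3,p=4: odd sum, acc = 9-4 = 5
i=3,p=5: even sum, acc = 5+15 = 20
i=4,p=3: odd sum, acc = 20-3 = 17
i=4,p=4: even sum, acc = 17+16 = 33
i=4,p=5: odd sum, acc = 33-5 = 28
i=5,p=3: even sum, acc = 28+15 = 43
i=5,p=4: odd sum, acc = 43-4 = 39
i=5,p=5: even sum, acc = 39+25 = 64

64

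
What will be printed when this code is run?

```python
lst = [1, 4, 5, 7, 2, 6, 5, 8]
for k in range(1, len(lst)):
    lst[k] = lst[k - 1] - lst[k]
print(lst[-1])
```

-36

k=1: lst[1] = 1-4 = -3 → [1, -3, 5, 7, 2, 6, 5, 8]
k=2: lst[2] = (-3)-5 = -8 → [1, -3, -8, 7, 2, 6, 5, 8]
k=3: lst[3] = (-8)-7 = -15 → [1, -3, -8, -15, 2, 6, 5, 8]
k=4: lst[4] = (-15)-2 = -17 → [1, -3, -8, -15, -17, 6, 5, 8]
k=5: lst[5] = (-17)-6 = -23 → [1, -3, -8, -15, -17, -23, 5, 8]
k=6: lst[6] = (-23)-5 = -28 → [1, -3, -8, -15, -17, -23, -28, 8]
k=7: lst[7] = (-28)-8 = -36 → [1, -3, -8, -15, -17, -23, -28, -36]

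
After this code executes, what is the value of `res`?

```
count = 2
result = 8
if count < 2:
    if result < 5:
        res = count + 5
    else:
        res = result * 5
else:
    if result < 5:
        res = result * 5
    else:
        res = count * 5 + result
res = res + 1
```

count=2, result=8
count < 2 is False; result < 5 is False
→ res = count * 5 + result = 18
res = 18+1 = 19

19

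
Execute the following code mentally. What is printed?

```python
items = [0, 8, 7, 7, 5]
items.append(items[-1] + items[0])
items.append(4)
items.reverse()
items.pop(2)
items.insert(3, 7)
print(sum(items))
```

append items[-1]+items[0] = 5+0 = 5 → [0, 8, 7, 7, 5, 5]
append 4 → [0, 8, 7, 7, 5, 5, 4]
reverse → [4, 5, 5, 7, 7, 8, 0]
pop(2) removes 5 → [4, 5, 7, 7, 8, 0]
insert 7 at 3 → [4, 5, 7, 7, 7, 8, 0]
sum = 38

38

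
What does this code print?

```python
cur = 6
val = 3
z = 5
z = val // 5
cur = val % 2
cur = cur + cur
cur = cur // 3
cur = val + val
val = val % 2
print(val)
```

1

z = 3//5 = 0
cur = 3%2 = 1
cur = 1+1 = 2
cur = 2//3 = 0
cur = 3+3 = 6
val = 3%2 = 1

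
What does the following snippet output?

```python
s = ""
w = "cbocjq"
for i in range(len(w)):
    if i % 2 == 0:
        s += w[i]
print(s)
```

i=0: add 'c' → 'c'
i=1: skip
i=2: add 'o' → 'co'
i=3: skip
i=4: add 'j' → 'coj'
i=5: skip

coj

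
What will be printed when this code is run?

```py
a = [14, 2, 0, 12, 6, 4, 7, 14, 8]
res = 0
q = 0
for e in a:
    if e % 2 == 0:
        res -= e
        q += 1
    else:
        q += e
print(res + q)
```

-45

e=14: even, res = 0-14 = -14; q=1
e=2: even, res = (-14)-2 = -16; q=2
e=0: even, res = (-16)-0 = -16; q=3
e=12: even, res = (-16)-12 = -28; q=4
e=6: even, res = (-28)-6 = -34; q=5
e=4: even, res = (-34)-4 = -38; q=6
e=7: not even; q=13
e=14: even, res = (-38)-14 = -52; q=14
e=8: even, res = (-52)-8 = -60; q=15
res+q = (-60)+15 = -45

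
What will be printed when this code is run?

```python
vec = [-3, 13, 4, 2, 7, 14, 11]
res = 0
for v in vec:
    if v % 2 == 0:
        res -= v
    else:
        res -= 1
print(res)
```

v=-3: not even, res = 0-1 = -1
v=13: not even, res = (-1)-1 = -2
v=4: even, res = (-2)-4 = -6
v=2: even, res = (-6)-2 = -8
v=7: not even, res = (-8)-1 = -9
v=14: even, res = (-9)-14 = -23
v=11: not even, res = (-23)-1 = -24

-24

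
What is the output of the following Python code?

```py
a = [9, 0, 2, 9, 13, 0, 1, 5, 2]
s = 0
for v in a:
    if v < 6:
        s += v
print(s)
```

10

v=9: not <6
v=0: <6, s = 0+0 = 0
v=2: <6, s = 0+2 = 2
v=9: not <6
v=13: not <6
v=0: <6, s = 2+0 = 2
v=1: <6, s = 2+1 = 3
v=5: <6, s = 3+5 = 8
v=2: <6, s = 8+2 = 10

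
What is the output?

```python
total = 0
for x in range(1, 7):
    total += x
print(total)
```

x=1: total = 0+1 = 1
x=2: total = 1+2 = 3
x=3: total = 3+3 = 6
x=4: total = 6+4 = 10
x=5: total = 10+5 = 15
x=6: total = 15+6 = 21

21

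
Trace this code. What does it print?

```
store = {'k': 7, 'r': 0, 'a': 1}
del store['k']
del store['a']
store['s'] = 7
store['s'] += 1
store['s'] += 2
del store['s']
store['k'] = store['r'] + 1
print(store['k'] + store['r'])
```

del 'k' → {'r': 0, 'a': 1}
del 'a' → {'r': 0}
store['s'] = 7 → {'r': 0, 's': 7}
store['s'] = 7+1 = 8 → {'r': 0, 's': 8}
store['s'] = 8+2 = 10 → {'r': 0, 's': 10}
del 's' → {'r': 0}
store['k'] = store['r']+1 = 1 → {'r': 0, 'k': 1}
store['k']+store['r'] = 1+0 = 1

1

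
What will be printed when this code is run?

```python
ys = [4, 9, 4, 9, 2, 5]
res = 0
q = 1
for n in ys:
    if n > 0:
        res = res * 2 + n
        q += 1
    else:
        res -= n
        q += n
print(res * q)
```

n=4: >0, res = 0*2+4 = 4; q=2
n=9: >0, res = 4*2+9 = 17; q=3
n=4: >0, res = 17*2+4 = 38; q=4
n=9: >0, res = 38*2+9 = 85; q=5
n=2: >0, res = 85*2+2 = 172; q=6
n=5: >0, res = 172*2+5 = 349; q=7
res*q = 349*7 = 2443

2443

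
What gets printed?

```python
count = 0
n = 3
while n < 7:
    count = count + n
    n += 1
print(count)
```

18

n=3: count = 0+3 = 3
n=4: count = 3+4 = 7
n=5: count = 7+5 = 12
n=6: count = 12+6 = 18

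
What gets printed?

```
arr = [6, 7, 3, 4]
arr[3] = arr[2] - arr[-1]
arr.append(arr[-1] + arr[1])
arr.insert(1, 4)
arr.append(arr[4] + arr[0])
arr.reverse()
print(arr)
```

[5, 6, -1, 3, 7, 4, 6]

arr[3] = arr[2]-arr[-1] = 3-4 = -1 → [6, 7, 3, -1]
append arr[-1]+arr[1] = (-1)+7 = 6 → [6, 7, 3, -1, 6]
insert 4 at 1 → [6, 4, 7, 3, -1, 6]
append arr[4]+arr[0] = (-1)+6 = 5 → [6, 4, 7, 3, -1, 6, 5]
reverse → [5, 6, -1, 3, 7, 4, 6]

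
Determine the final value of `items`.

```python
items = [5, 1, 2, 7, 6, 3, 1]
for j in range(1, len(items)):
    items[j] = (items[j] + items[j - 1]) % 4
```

j=1: items[1] = (1+5)%4 = 2 → [5, 2, 2, 7, 6, 3, 1]
j=2: items[2] = (2+2)%4 = 0 → [5, 2, 0, 7, 6, 3, 1]
j=3: items[3] = (7+0)%4 = 3 → [5, 2, 0, 3, 6, 3, 1]
j=4: items[4] = (6+3)%4 = 1 → [5, 2, 0, 3, 1, 3, 1]
j=5: items[5] = (3+1)%4 = 0 → [5, 2, 0, 3, 1, 0, 1]
j=6: items[6] = (1+0)%4 = 1 → [5, 2, 0, 3, 1, 0, 1]

[5, 2, 0, 3, 1, 0, 1]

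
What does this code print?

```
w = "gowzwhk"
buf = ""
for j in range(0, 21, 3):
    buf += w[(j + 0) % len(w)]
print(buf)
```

j=0: add w[0]='g' → 'g'
j=3: add w[3]='z' → 'gz'
j=6: add w[6]='k' → 'gzk'
j=9: add w[2]='w' → 'gzkw'
j=12: add w[5]='h' → 'gzkwh'
j=15: add w[1]='o' → 'gzkwho'
j=18: add w[4]='w' → 'gzkwhow'

gzkwhow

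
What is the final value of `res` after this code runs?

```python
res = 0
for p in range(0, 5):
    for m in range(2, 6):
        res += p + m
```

p=0,m=2: res = 0+2 = 2
p=0,m=3: res = 2+3 = 5
p=0,m=4: res = 5+4 = 9
p=0,m=5: res = 9+5 = 14
p=1,m=2: res = 14+3 = 17
p=1,m=3: res = 17+4 = 21
p=1,m=4: res = 21+5 = 26
p=1,m=5: res = 26+6 = 32
p=2,m=2: res = 32+4 = 36
p=2,m=3: res = 36+5 = 41
p=2,m=4: res = 41+6 = 47
p=2,m=5: res = 47+7 = 54
p=3,m=2: res = 54+5 = 59
p=3,m=3: res = 59+6 = 65
p=3,m=4: res = 65+7 = 72
p=3,m=5: res = 72+8 = 80
p=4,m=2: res = 80+6 = 86
p=4,m=3: res = 86+7 = 93
p=4,m=4: res = 93+8 = 101
p=4,m=5: res = 101+9 = 110

110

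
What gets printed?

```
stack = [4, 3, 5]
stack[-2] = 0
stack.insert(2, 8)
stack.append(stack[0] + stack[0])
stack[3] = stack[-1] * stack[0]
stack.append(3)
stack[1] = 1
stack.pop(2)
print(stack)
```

stack[-2] = 0 → [4, 0, 5]
insert 8 at 2 → [4, 0, 8, 5]
append stack[0]+stack[0] = 4+4 = 8 → [4, 0, 8, 5, 8]
stack[3] = stack[-1]*stack[0] = 8*4 = 32 → [4, 0, 8, 32, 8]
append 3 → [4, 0, 8, 32, 8, 3]
stack[1] = 1 → [4, 1, 8, 32, 8, 3]
pop(2) removes 8 → [4, 1, 32, 8, 3]

[4, 1, 32, 8, 3]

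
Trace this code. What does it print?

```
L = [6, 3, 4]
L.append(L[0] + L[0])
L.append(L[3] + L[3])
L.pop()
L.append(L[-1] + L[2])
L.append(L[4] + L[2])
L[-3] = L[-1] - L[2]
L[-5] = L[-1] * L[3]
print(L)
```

[6, 320, 4, 16, 16, 20]

append L[0]+L[0] = 6+6 = 12 → [6, 3, 4, 12]
append L[3]+L[3] = 12+12 = 24 → [6, 3, 4, 12, 24]
pop() removes 24 → [6, 3, 4, 12]
append L[-1]+L[2] = 12+4 = 16 → [6, 3, 4, 12, 16]
append L[4]+L[2] = 16+4 = 20 → [6, 3, 4, 12, 16, 20]
L[-3] = L[-1]-L[2] = 20-4 = 16 → [6, 3, 4, 16, 16, 20]
L[-5] = L[-1]*L[3] = 20*16 = 320 → [6, 320, 4, 16, 16, 20]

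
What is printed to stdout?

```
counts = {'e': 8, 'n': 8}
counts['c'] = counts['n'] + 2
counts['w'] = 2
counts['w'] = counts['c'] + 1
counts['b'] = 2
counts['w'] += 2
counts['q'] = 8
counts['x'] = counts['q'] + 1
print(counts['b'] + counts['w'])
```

counts['c'] = counts['n']+2 = 10 → {'e': 8, 'n': 8, 'c': 10}
counts['w'] = 2 → {'e': 8, 'n': 8, 'c': 10, 'w': 2}
counts['w'] = counts['c']+1 = 11 → {'e': 8, 'n': 8, 'c': 10, 'w': 11}
counts['b'] = 2 → {'e': 8, 'n': 8, 'c': 10, 'w': 11, 'b': 2}
counts['w'] = 11+2 = 13 → {'e': 8, 'n': 8, 'c': 10, 'w': 13, 'b': 2}
counts['q'] = 8 → {'e': 8, 'n': 8, 'c': 10, 'w': 13, 'b': 2, 'q': 8}
counts['x'] = counts['q']+1 = 9 → {'e': 8, 'n': 8, 'c': 10, 'w': 13, 'b': 2, 'q': 8, 'x': 9}
counts['b']+counts['w'] = 2+13 = 15

15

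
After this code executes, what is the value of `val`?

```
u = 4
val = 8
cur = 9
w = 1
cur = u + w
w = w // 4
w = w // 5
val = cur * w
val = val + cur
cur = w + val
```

5

cur = 4+1 = 5
w = 1//4 = 0
w = 0//5 = 0
val = 5*0 = 0
val = 0+5 = 5
cur = 0+5 = 5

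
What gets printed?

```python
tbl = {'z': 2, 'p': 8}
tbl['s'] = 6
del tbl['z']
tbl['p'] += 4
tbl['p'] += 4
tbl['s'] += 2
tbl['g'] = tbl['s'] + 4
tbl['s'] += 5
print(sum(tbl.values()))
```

tbl['s'] = 6 → {'z': 2, 'p': 8, 's': 6}
del 'z' → {'p': 8, 's': 6}
tbl['p'] = 8+4 = 12 → {'p': 12, 's': 6}
tbl['p'] = 12+4 = 16 → {'p': 16, 's': 6}
tbl['s'] = 6+2 = 8 → {'p': 16, 's': 8}
tbl['g'] = tbl['s']+4 = 12 → {'p': 16, 's': 8, 'g': 12}
tbl['s'] = 8+5 = 13 → {'p': 16, 's': 13, 'g': 12}
sum of values = 41

41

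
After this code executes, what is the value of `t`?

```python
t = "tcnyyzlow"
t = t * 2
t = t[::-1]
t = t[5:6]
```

repeat ×2 → 'tcnyyzlowtcnyyzlow'
reverse → 'wolzyynctwolzyynct'
slice [5:6] → 'y'

'y'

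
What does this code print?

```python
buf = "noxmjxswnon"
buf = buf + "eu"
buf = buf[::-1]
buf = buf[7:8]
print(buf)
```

x

+ 'eu' → 'noxmjxswnoneu'
reverse → 'uenonwsxjmxon'
slice [7:8] → 'x'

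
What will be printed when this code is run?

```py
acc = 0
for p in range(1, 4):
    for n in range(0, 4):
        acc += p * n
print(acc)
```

36

p=1,n=0: acc = 0+0 = 0
p=1,n=1: acc = 0+1 = 1
p=1,n=2: acc = 1+2 = 3
p=1,n=3: acc = 3+3 = 6
p=2,n=0: acc = 6+0 = 6
p=2,n=1: acc = 6+2 = 8
p=2,n=2: acc = 8+4 = 12
p=2,n=3: acc = 12+6 = 18
p=3,n=0: acc = 18+0 = 18
p=3,n=1: acc = 18+3 = 21
p=3,n=2: acc = 21+6 = 27
p=3,n=3: acc = 27+9 = 36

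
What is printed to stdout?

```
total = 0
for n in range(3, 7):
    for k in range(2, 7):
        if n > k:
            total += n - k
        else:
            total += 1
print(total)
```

n=3,k=2: 3>2, total = 0+1 = 1
n=3,k=3: not 3>3, total = 1+1 = 2
n=3,k=4: not 3>4, total = 2+1 = 3
n=3,k=5: not 3>5, total = 3+1 = 4
n=3,k=6: not 3>6, total = 4+1 = 5
n=4,k=2: 4>2, total = 5+2 = 7
n=4,k=3: 4>3, total = 7+1 = 8
n=4,k=4: not 4>4, total = 8+1 = 9
n=4,k=5: not 4>5, total = 9+1 = 10
n=4,k=6: not 4>6, total = 10+1 = 11
n=5,k=2: 5>2, total = 11+3 = 14
n=5,k=3: 5>3, total = 14+2 = 16
n=5,k=4: 5>4, total = 16+1 = 17
n=5,k=5: not 5>5, total = 17+1 = 18
n=5,k=6: not 5>6, total = 18+1 = 19
n=6,k=2: 6>2, total = 19+4 = 23
n=6,k=3: 6>3, total = 23+3 = 26
n=6,k=4: 6>4, total = 26+2 = 28
n=6,k=5: 6>5, total = 28+1 = 29
n=6,k=6: not 6>6, total = 29+1 = 30

30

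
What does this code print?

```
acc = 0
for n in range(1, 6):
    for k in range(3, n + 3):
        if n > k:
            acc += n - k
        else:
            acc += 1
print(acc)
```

n=1,k=3: not 1>3, acc = 0+1 = 1
n=2,k=3: not 2>3, acc = 1+1 = 2
n=2,k=4: not 2>4, acc = 2+1 = 3
n=3,k=3: not 3>3, acc = 3+1 = 4
n=3,k=4: not 3>4, acc = 4+1 = 5
n=3,k=5: not 3>5, acc = 5+1 = 6
n=4,k=3: 4>3, acc = 6+1 = 7
n=4,k=4: not 4>4, acc = 7+1 = 8
n=4,k=5: not 4>5, acc = 8+1 = 9
n=4,k=6: not 4>6, acc = 9+1 = 10
n=5,k=3: 5>3, acc = 10+2 = 12
n=5,k=4: 5>4, acc = 12+1 = 13
n=5,k=5: not 5>5, acc = 13+1 = 14
n=5,k=6: not 5>6, acc = 14+1 = 15
n=5,k=7: not 5>7, acc = 15+1 = 16

16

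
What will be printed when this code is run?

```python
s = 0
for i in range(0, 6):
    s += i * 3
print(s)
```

i=0: s = 0+0*3 = 0
i=1: s = 0+1*3 = 3
i=2: s = 3+2*3 = 9
i=3: s = 9+3*3 = 18
i=4: s = 18+4*3 = 30
i=5: s = 30+5*3 = 45

45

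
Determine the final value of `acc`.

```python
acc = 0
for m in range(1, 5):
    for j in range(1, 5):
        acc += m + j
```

m=1,j=1: acc = 0+2 = 2
m=1,j=2: acc = 2+3 = 5
m=1,j=3: acc = 5+4 = 9
m=1,j=4: acc = 9+5 = 14
m=2,j=1: acc = 14+3 = 17
m=2,j=2: acc = 17+4 = 21
m=2,j=3: acc = 21+5 = 26
m=2,j=4: acc = 26+6 = 32
m=3,j=1: acc = 32+4 = 36
m=3,j=2: acc = 36+5 = 41
m=3,j=3: acc = 41+6 = 47
m=3,j=4: acc = 47+7 = 54
m=4,j=1: acc = 54+5 = 59
m=4,j=2: acc = 59+6 = 65
m=4,j=3: acc = 65+7 = 72
m=4,j=4: acc = 72+8 = 80

80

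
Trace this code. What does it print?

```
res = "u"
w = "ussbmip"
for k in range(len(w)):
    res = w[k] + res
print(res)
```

k=0: prepend 'u' → 'uu'
k=1: prepend 's' → 'suu'
k=2: prepend 's' → 'ssuu'
k=3: prepend 'b' → 'bssuu'
k=4: prepend 'm' → 'mbssuu'
k=5: prepend 'i' → 'imbssuu'
k=6: prepend 'p' → 'pimbssuu'

pimbssuu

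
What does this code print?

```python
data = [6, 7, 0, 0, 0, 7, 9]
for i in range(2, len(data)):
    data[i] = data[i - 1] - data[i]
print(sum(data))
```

25

i=2: data[2] = 7-0 = 7 → [6, 7, 7, 0, 0, 7, 9]
i=3: data[3] = 7-0 = 7 → [6, 7, 7, 7, 0, 7, 9]
i=4: data[4] = 7-0 = 7 → [6, 7, 7, 7, 7, 7, 9]
i=5: data[5] = 7-7 = 0 → [6, 7, 7, 7, 7, 0, 9]
i=6: data[6] = 0-9 = -9 → [6, 7, 7, 7, 7, 0, -9]
sum = 25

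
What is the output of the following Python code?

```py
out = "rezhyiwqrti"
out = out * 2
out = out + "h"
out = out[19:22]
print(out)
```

rti

repeat ×2 → 'rezhyiwqrtirezhyiwqrti'
+ 'h' → 'rezhyiwqrtirezhyiwqrtih'
slice [19:22] → 'rti'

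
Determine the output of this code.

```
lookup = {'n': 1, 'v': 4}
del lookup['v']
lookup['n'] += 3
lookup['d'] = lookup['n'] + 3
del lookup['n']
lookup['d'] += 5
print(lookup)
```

del 'v' → {'n': 1}
lookup['n'] = 1+3 = 4 → {'n': 4}
lookup['d'] = lookup['n']+3 = 7 → {'n': 4, 'd': 7}
del 'n' → {'d': 7}
lookup['d'] = 7+5 = 12 → {'d': 12}

{'d': 12}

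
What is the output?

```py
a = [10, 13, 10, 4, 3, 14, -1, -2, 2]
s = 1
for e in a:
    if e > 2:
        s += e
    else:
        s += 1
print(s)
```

e=10: >2, s = 1+10 = 11
e=13: >2, s = 11+13 = 24
e=10: >2, s = 24+10 = 34
e=4: >2, s = 34+4 = 38
e=3: >2, s = 38+3 = 41
e=14: >2, s = 41+14 = 55
e=-1: not >2, s = 55+1 = 56
e=-2: not >2, s = 56+1 = 57
e=2: not >2, s = 57+1 = 58

58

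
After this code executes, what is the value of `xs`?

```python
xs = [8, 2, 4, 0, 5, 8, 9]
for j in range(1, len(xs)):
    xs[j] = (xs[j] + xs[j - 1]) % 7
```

j=1: xs[1] = (2+8)%7 = 3 → [8, 3, 4, 0, 5, 8, 9]
j=2: xs[2] = (4+3)%7 = 0 → [8, 3, 0, 0, 5, 8, 9]
j=3: xs[3] = (0+0)%7 = 0 → [8, 3, 0, 0, 5, 8, 9]
j=4: xs[4] = (5+0)%7 = 5 → [8, 3, 0, 0, 5, 8, 9]
j=5: xs[5] = (8+5)%7 = 6 → [8, 3, 0, 0, 5, 6, 9]
j=6: xs[6] = (9+6)%7 = 1 → [8, 3, 0, 0, 5, 6, 1]

[8, 3, 0, 0, 5, 6, 1]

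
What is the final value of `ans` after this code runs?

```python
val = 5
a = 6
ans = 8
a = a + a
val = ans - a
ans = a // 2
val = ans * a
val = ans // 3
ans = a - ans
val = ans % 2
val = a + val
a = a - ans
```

6

a = 6+6 = 12
val = 8-12 = -4
ans = 12//2 = 6
val = 6*12 = 72
val = 6//3 = 2
ans = 12-6 = 6
val = 6%2 = 0
val = 12+0 = 12
a = 12-6 = 6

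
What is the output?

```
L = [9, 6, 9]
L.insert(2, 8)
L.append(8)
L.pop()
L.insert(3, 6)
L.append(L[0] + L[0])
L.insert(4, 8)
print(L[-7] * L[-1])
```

162

insert 8 at 2 → [9, 6, 8, 9]
append 8 → [9, 6, 8, 9, 8]
pop() removes 8 → [9, 6, 8, 9]
insert 6 at 3 → [9, 6, 8, 6, 9]
append L[0]+L[0] = 9+9 = 18 → [9, 6, 8, 6, 9, 18]
insert 8 at 4 → [9, 6, 8, 6, 8, 9, 18]
L[-7]*L[-1] = 9*18 = 162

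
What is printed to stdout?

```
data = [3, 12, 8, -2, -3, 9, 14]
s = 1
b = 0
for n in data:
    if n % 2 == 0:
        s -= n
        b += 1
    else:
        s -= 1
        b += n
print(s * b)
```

-442

n=3: not even, s = 1-1 = 0; b=3
n=12: even, s = 0-12 = -12; b=4
n=8: even, s = (-12)-8 = -20; b=5
n=-2: even, s = (-20)-(-2) = -18; b=6
n=-3: not even, s = (-18)-1 = -19; b=3
n=9: not even, s = (-19)-1 = -20; b=12
n=14: even, s = (-20)-14 = -34; b=13
s*b = (-34)*13 = -442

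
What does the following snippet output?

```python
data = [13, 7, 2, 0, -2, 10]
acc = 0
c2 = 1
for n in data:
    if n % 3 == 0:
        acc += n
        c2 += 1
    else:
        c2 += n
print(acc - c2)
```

-32

n=13: not %3==0; c2=14
n=7: not %3==0; c2=21
n=2: not %3==0; c2=23
n=0: %3==0, acc = 0+0 = 0; c2=24
n=-2: not %3==0; c2=22
n=10: not %3==0; c2=32
acc-c2 = 0-32 = -32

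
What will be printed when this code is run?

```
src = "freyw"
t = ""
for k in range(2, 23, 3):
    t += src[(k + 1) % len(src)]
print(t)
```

k=2: add src[3]='y' → 'y'
k=5: add src[1]='r' → 'yr'
k=8: add src[4]='w' → 'yrw'
k=11: add src[2]='e' → 'yrwe'
k=14: add src[0]='f' → 'yrwef'
k=17: add src[3]='y' → 'yrwefy'
k=20: add src[1]='r' → 'yrwefyr'

yrwefyr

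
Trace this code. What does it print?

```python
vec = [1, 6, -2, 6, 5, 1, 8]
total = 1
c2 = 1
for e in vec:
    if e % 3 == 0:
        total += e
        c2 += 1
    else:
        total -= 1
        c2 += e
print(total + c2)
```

e=1: not %3==0, total = 1-1 = 0; c2=2
e=6: %3==0, total = 0+6 = 6; c2=3
e=-2: not %3==0, total = 6-1 = 5; c2=1
e=6: %3==0, total = 5+6 = 11; c2=2
e=5: not %3==0, total = 11-1 = 10; c2=7
e=1: not %3==0, total = 10-1 = 9; c2=8
e=8: not %3==0, total = 9-1 = 8; c2=16
total+c2 = 8+16 = 24

24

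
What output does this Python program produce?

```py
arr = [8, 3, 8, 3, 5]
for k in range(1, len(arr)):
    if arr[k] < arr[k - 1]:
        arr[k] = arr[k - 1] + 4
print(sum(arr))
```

80

k=1: 3<8, arr[1] = 8+4 = 12 → [8, 12, 8, 3, 5]
k=2: 8<12, arr[2] = 12+4 = 16 → [8, 12, 16, 3, 5]
k=3: 3<16, arr[3] = 16+4 = 20 → [8, 12, 16, 20, 5]
k=4: 5<20, arr[4] = 20+4 = 24 → [8, 12, 16, 20, 24]
sum = 80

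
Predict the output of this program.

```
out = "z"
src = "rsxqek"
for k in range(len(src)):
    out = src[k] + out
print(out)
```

k=0: prepend 'r' → 'rz'
k=1: prepend 's' → 'srz'
k=2: prepend 'x' → 'xsrz'
k=3: prepend 'q' → 'qxsrz'
k=4: prepend 'e' → 'eqxsrz'
k=5: prepend 'k' → 'keqxsrz'

keqxsrz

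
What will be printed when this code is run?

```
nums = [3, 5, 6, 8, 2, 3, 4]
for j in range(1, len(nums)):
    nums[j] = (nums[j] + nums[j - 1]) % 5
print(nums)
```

j=1: nums[1] = (5+3)%5 = 3 → [3, 3, 6, 8, 2, 3, 4]
j=2: nums[2] = (6+3)%5 = 4 → [3, 3, 4, 8, 2, 3, 4]
j=3: nums[3] = (8+4)%5 = 2 → [3, 3, 4, 2, 2, 3, 4]
j=4: nums[4] = (2+2)%5 = 4 → [3, 3, 4, 2, 4, 3, 4]
j=5: nums[5] = (3+4)%5 = 2 → [3, 3, 4, 2, 4, 2, 4]
j=6: nums[6] = (4+2)%5 = 1 → [3, 3, 4, 2, 4, 2, 1]

[3, 3, 4, 2, 4, 2, 1]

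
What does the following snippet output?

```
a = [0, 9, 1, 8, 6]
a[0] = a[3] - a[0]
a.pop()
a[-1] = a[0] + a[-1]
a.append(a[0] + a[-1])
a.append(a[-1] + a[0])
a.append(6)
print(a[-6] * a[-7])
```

a[0] = a[3]-a[0] = 8-0 = 8 → [8, 9, 1, 8, 6]
pop() removes 6 → [8, 9, 1, 8]
a[-1] = a[0]+a[-1] = 8+8 = 16 → [8, 9, 1, 16]
append a[0]+a[-1] = 8+16 = 24 → [8, 9, 1, 16, 24]
append a[-1]+a[0] = 24+8 = 32 → [8, 9, 1, 16, 24, 32]
append 6 → [8, 9, 1, 16, 24, 32, 6]
a[-6]*a[-7] = 9*8 = 72

72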